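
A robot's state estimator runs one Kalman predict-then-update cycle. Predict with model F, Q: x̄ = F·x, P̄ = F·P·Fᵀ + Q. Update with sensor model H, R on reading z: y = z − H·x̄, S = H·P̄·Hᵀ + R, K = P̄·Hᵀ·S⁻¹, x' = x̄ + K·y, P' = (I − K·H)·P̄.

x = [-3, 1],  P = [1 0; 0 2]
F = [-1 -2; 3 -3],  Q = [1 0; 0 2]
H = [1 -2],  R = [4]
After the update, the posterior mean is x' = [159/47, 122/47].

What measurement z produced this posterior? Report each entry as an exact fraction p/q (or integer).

z = [-3]

x̄ = F·x = [1, -12]
P̄ = F·P·Fᵀ + Q = [10 9; 9 29]
S = H·P̄·Hᵀ + R = [94]
K = P̄·Hᵀ·S⁻¹ = [-4/47; -49/94]
x' − x̄ = [112/47, 686/47] = K·y
y = (KᵀK)⁻¹·Kᵀ·(x' − x̄) = [-28]
z = y + H·x̄ = [-28] + [25] = [-3]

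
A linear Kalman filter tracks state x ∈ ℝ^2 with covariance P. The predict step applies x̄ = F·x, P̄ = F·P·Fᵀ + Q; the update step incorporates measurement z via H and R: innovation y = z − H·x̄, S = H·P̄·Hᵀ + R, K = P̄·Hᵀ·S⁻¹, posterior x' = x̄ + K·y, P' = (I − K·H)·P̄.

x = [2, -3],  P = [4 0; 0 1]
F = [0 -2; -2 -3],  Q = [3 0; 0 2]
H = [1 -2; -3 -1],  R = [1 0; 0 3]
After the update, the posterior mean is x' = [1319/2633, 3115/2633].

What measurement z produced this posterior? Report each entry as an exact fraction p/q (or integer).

x̄ = F·x = [6, 5]
P̄ = F·P·Fᵀ + Q = [7 6; 6 27]
S = H·P̄·Hᵀ + R = [92 63; 63 129]
K = P̄·Hᵀ·S⁻¹ = [352/2633 -723/2633; -1119/2633 -372/2633]
x' − x̄ = [-14479/2633, -10050/2633] = K·y
y = (KᵀK)⁻¹·Kᵀ·(x' − x̄) = [2, 21]
z = y + H·x̄ = [2, 21] + [-4, -23] = [-2, -2]

z = [-2, -2]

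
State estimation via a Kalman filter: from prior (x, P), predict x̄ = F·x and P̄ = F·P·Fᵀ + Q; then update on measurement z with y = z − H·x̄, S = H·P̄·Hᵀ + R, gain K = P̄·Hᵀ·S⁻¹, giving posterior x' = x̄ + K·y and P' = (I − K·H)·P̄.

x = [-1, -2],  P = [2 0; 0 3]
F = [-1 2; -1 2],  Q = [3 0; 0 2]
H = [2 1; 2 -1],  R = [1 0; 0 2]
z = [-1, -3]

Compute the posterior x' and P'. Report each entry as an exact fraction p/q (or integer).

x' = [-689/763, 495/763]
P' = [131/763 -62/763; -62/763 472/763]

x̄ = F·x = [-3, -3]
P̄ = F·P·Fᵀ + Q = [17 14; 14 16]
y = z − H·x̄ = [8, 0]
S = H·P̄·Hᵀ + R = [141 52; 52 30]
K = P̄·Hᵀ·S⁻¹ = [200/763 162/763; 348/763 -298/763]
x' = x̄ + K·y = [-689/763, 495/763]
P' = (I − K·H)·P̄ = [131/763 -62/763; -62/763 472/763]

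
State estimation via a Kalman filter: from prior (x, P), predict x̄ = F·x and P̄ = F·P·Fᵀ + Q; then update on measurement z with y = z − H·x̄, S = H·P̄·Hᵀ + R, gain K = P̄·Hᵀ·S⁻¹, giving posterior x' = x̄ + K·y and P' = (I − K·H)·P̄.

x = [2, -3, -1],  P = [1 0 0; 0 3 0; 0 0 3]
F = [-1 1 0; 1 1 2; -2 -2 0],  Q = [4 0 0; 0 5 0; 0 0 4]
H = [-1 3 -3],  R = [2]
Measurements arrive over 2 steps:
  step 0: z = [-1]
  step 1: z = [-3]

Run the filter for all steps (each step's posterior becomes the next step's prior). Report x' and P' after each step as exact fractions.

step 0: x̄ = F·x = [-5, -3, 2]
step 0: P̄ = F·P·Fᵀ + Q = [8 2 -4; 2 21 -8; -4 -8 20]
step 0: y = z − H·x̄ = [9]
step 0: S = H·P̄·Hᵀ + R = [487]
step 0: K = P̄·Hᵀ·S⁻¹ = [10/487; 85/487; -80/487]
step 0: x' = x̄ + K·y = [-2345/487, -696/487, 254/487]
step 0: P' = (I − K·H)·P̄ = [3796/487 124/487 -1148/487; 124/487 3002/487 2904/487; -1148/487 2904/487 3340/487]
step 1: x̄ = F·x = [1649/487, -2533/487, 6082/487]
step 1: P̄ = F·P·Fᵀ + Q = [8498/487 7310/487 1588/487; 7310/487 29865/487 -21116/487; 1588/487 -21116/487 30132/487]
step 1: y = z − H·x̄ = [26033/487]
step 1: S = H·P̄·Hᵀ + R = [895201/487]
step 1: K = P̄·Hᵀ·S⁻¹ = [8668/895201; 145633/895201; -155332/895201]
step 1: x' = x̄ + K·y = [3494539/895201, 3128788/895201, 2876498/895201]
step 1: P' = (I − K·H)·P̄ = [15466702/895201 10845118/895201 5683772/895201; 10845118/895201 11347448/895201 7635320/895201; 5683772/895201 7635320/895201 5844284/895201]

step 0: x' = [-2345/487, -696/487, 254/487], P' = [3796/487 124/487 -1148/487; 124/487 3002/487 2904/487; -1148/487 2904/487 3340/487]
step 1: x' = [3494539/895201, 3128788/895201, 2876498/895201], P' = [15466702/895201 10845118/895201 5683772/895201; 10845118/895201 11347448/895201 7635320/895201; 5683772/895201 7635320/895201 5844284/895201]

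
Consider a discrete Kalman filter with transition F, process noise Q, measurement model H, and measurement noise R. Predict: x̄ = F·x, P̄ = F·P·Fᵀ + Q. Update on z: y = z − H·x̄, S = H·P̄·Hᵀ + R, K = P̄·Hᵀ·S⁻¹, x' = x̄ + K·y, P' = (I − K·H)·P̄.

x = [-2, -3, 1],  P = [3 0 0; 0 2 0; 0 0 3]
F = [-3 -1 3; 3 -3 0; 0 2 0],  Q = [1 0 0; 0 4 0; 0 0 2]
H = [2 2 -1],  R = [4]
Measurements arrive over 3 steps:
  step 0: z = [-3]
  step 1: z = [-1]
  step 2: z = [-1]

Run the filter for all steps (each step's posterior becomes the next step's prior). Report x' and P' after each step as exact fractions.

step 0: x̄ = F·x = [12, 3, -6]
step 0: P̄ = F·P·Fᵀ + Q = [57 -21 -4; -21 49 -12; -4 -12 10]
step 0: y = z − H·x̄ = [-39]
step 0: S = H·P̄·Hᵀ + R = [334]
step 0: K = P̄·Hᵀ·S⁻¹ = [38/167; 34/167; -21/167]
step 0: x' = x̄ + K·y = [522/167, -825/167, -183/167]
step 0: P' = (I − K·H)·P̄ = [6631/167 -6091/167 928/167; -6091/167 5871/167 -576/167; 928/167 -576/167 788/167]
step 1: x̄ = F·x = [-1290/167, 4041/167, -1650/167]
step 1: P̄ = F·P·Fᵀ + Q = [23015/167 -65076/167 21348/167; -65076/167 222824/167 -71772/167; 21348/167 -71772/167 23818/167]
step 1: y = z − H·x̄ = [-7319/167]
step 1: S = H·P̄·Hᵀ + R = [688930/167]
step 1: K = P̄·Hᵀ·S⁻¹ = [-10547/68893; 193634/344465; -62333/344465]
step 1: x' = x̄ + K·y = [-69931/68893, -151043/344465, -671569/344465]
step 1: P' = (I − K·H)·P̄ = [2833415/68893 -2387816/68893 933386/68893; -2387816/68893 10579744/344465 -3493208/344465; 933386/68893 -3493208/344465 2596776/344465]
step 2: x̄ = F·x = [-814699/344465, -595836/344465, -302086/344465]
step 2: P̄ = F·P·Fᵀ + Q = [27118896/344465 -93957681/344465 29515744/344465; -93957681/344465 439002671/344465 -135112944/344465; 29515744/344465 -135112944/344465 43007906/344465]
step 2: y = z − H·x̄ = [2174519/344465]
step 2: S = H·P̄·Hᵀ + R = [1579599386/344465]
step 2: K = P̄·Hᵀ·S⁻¹ = [-81596657/789799693; 412601462/789799693; -127101153/789799693]
step 2: x' = x̄ + K·y = [-2383065046/789799693, 1238496302/789799693, -1494988757/789799693]
step 2: P' = (I − K·H)·P̄ = [23521887182/789799693 -19955431361/789799693 7459298270/789799693; -19955431361/789799693 18127362411/789799693 -5306543748/789799693; 7459298270/789799693 -5306543748/789799693 4813913656/789799693]

step 0: x' = [522/167, -825/167, -183/167], P' = [6631/167 -6091/167 928/167; -6091/167 5871/167 -576/167; 928/167 -576/167 788/167]
step 1: x' = [-69931/68893, -151043/344465, -671569/344465], P' = [2833415/68893 -2387816/68893 933386/68893; -2387816/68893 10579744/344465 -3493208/344465; 933386/68893 -3493208/344465 2596776/344465]
step 2: x' = [-2383065046/789799693, 1238496302/789799693, -1494988757/789799693], P' = [23521887182/789799693 -19955431361/789799693 7459298270/789799693; -19955431361/789799693 18127362411/789799693 -5306543748/789799693; 7459298270/789799693 -5306543748/789799693 4813913656/789799693]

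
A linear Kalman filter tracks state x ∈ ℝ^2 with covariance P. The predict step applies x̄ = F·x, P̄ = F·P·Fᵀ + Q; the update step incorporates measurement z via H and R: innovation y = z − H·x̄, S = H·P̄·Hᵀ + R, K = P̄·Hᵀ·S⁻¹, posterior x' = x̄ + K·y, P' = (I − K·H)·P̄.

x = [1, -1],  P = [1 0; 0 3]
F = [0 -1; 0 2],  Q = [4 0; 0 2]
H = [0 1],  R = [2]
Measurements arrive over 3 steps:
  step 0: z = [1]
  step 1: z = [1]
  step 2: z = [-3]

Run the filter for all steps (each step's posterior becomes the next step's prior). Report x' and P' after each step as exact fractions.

step 0: x' = [-1/8, 5/8], P' = [19/4 -3/4; -3/4 7/4]
step 1: x' = [-6/11, 23/22], P' = [51/11 -7/11; -7/11 18/11]
step 2: x' = [31/58, -59/29], P' = [134/29 -18/29; -18/29 47/29]

step 0: x̄ = F·x = [1, -2]
step 0: P̄ = F·P·Fᵀ + Q = [7 -6; -6 14]
step 0: y = z − H·x̄ = [3]
step 0: S = H·P̄·Hᵀ + R = [16]
step 0: K = P̄·Hᵀ·S⁻¹ = [-3/8; 7/8]
step 0: x' = x̄ + K·y = [-1/8, 5/8]
step 0: P' = (I − K·H)·P̄ = [19/4 -3/4; -3/4 7/4]
step 1: x̄ = F·x = [-5/8, 5/4]
step 1: P̄ = F·P·Fᵀ + Q = [23/4 -7/2; -7/2 9]
step 1: y = z − H·x̄ = [-1/4]
step 1: S = H·P̄·Hᵀ + R = [11]
step 1: K = P̄·Hᵀ·S⁻¹ = [-7/22; 9/11]
step 1: x' = x̄ + K·y = [-6/11, 23/22]
step 1: P' = (I − K·H)·P̄ = [51/11 -7/11; -7/11 18/11]
step 2: x̄ = F·x = [-23/22, 23/11]
step 2: P̄ = F·P·Fᵀ + Q = [62/11 -36/11; -36/11 94/11]
step 2: y = z − H·x̄ = [-56/11]
step 2: S = H·P̄·Hᵀ + R = [116/11]
step 2: K = P̄·Hᵀ·S⁻¹ = [-9/29; 47/58]
step 2: x' = x̄ + K·y = [31/58, -59/29]
step 2: P' = (I − K·H)·P̄ = [134/29 -18/29; -18/29 47/29]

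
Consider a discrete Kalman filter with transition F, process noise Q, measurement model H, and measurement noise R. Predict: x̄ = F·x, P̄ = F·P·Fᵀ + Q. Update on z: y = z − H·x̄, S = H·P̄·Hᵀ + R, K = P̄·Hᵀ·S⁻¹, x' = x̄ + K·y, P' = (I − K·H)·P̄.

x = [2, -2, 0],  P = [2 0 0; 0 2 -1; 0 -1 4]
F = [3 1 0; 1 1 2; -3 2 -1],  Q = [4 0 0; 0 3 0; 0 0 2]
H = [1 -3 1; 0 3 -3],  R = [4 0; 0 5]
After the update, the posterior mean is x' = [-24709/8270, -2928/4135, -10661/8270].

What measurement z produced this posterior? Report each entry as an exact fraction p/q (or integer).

x̄ = F·x = [4, 0, -10]
P̄ = F·P·Fᵀ + Q = [24 6 -13; 6 19 -13; -13 -13 36]
S = H·P̄·Hᵀ + R = [251 -378; -378 734]
K = P̄·Hᵀ·S⁻¹ = [8204/20675 11661/41350; -5344/20675 -48/20675; -5029/20675 -13461/41350]
x' − x̄ = [-57789/8270, -2928/4135, 72039/8270] = K·y
y = (KᵀK)⁻¹·Kᵀ·(x' − x̄) = [3, -29]
z = y + H·x̄ = [3, -29] + [-6, 30] = [-3, 1]

z = [-3, 1]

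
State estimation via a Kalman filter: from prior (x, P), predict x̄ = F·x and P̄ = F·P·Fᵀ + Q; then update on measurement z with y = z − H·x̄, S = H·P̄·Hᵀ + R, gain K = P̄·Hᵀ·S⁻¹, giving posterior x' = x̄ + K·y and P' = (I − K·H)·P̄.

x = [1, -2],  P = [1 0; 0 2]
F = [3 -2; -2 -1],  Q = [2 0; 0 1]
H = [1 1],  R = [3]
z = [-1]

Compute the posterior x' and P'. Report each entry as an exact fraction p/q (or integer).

x' = [39/25, -8/5]
P' = [186/25 -27/5; -27/5 6]

x̄ = F·x = [7, 0]
P̄ = F·P·Fᵀ + Q = [19 -2; -2 7]
y = z − H·x̄ = [-8]
S = H·P̄·Hᵀ + R = [25]
K = P̄·Hᵀ·S⁻¹ = [17/25; 1/5]
x' = x̄ + K·y = [39/25, -8/5]
P' = (I − K·H)·P̄ = [186/25 -27/5; -27/5 6]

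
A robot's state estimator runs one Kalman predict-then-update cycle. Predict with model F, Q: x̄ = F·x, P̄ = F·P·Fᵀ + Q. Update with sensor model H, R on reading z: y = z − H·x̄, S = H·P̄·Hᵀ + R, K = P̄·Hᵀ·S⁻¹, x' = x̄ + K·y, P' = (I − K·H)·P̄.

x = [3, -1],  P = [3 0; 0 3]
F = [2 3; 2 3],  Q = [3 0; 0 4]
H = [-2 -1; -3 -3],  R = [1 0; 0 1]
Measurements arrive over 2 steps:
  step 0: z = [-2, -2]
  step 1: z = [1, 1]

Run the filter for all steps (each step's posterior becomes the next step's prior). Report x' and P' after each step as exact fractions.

step 0: x' = [261/275, -247/1100], P' = [723/1100 -387/550; -387/550 937/1100]
step 1: x' = [-188811/426796, 10264/106699], P' = [279927/426796 -75003/106699; -75003/106699 90851/106699]

step 0: x̄ = F·x = [3, 3]
step 0: P̄ = F·P·Fᵀ + Q = [42 39; 39 43]
step 0: y = z − H·x̄ = [7, 16]
step 0: S = H·P̄·Hᵀ + R = [368 732; 732 1468]
step 0: K = P̄·Hᵀ·S⁻¹ = [-168/275 153/1100; 611/1100 -489/1100]
step 0: x' = x̄ + K·y = [261/275, -247/1100]
step 0: P' = (I − K·H)·P̄ = [723/1100 -387/550; -387/550 937/1100]
step 1: x̄ = F·x = [1347/1100, 1347/1100]
step 1: P̄ = F·P·Fᵀ + Q = [5337/1100 2037/1100; 2037/1100 6437/1100]
step 1: y = z − H·x̄ = [5141/1100, 4591/550]
step 1: S = H·P̄·Hᵀ + R = [37033/1100 34833/550; 34833/550 35933/275]
step 1: K = P̄·Hᵀ·S⁻¹ = [-129921/213398 60255/426796; 59155/106699 -47544/106699]
step 1: x' = x̄ + K·y = [-188811/426796, 10264/106699]
step 1: P' = (I − K·H)·P̄ = [279927/426796 -75003/106699; -75003/106699 90851/106699]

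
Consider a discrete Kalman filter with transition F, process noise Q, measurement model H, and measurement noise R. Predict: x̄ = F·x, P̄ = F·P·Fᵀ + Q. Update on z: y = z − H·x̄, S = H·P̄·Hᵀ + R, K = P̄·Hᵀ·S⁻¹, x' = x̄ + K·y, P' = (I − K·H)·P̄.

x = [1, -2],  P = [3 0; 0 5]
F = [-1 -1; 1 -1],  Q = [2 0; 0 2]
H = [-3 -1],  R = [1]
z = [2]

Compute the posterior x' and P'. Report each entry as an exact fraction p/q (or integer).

x' = [-143/113, 211/113]
P' = [106/113 -286/113; -286/113 874/113]

x̄ = F·x = [1, 3]
P̄ = F·P·Fᵀ + Q = [10 2; 2 10]
y = z − H·x̄ = [8]
S = H·P̄·Hᵀ + R = [113]
K = P̄·Hᵀ·S⁻¹ = [-32/113; -16/113]
x' = x̄ + K·y = [-143/113, 211/113]
P' = (I − K·H)·P̄ = [106/113 -286/113; -286/113 874/113]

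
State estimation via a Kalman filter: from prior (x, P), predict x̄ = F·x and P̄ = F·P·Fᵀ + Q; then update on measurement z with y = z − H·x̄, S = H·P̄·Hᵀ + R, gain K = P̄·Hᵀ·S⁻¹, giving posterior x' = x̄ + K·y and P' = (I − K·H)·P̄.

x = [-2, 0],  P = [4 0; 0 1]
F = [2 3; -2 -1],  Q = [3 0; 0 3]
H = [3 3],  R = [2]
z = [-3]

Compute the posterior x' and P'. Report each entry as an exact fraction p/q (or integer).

x' = [-449/92, 359/92]
P' = [1847/92 -1829/92; -1829/92 1831/92]

x̄ = F·x = [-4, 4]
P̄ = F·P·Fᵀ + Q = [28 -19; -19 20]
y = z − H·x̄ = [-3]
S = H·P̄·Hᵀ + R = [92]
K = P̄·Hᵀ·S⁻¹ = [27/92; 3/92]
x' = x̄ + K·y = [-449/92, 359/92]
P' = (I − K·H)·P̄ = [1847/92 -1829/92; -1829/92 1831/92]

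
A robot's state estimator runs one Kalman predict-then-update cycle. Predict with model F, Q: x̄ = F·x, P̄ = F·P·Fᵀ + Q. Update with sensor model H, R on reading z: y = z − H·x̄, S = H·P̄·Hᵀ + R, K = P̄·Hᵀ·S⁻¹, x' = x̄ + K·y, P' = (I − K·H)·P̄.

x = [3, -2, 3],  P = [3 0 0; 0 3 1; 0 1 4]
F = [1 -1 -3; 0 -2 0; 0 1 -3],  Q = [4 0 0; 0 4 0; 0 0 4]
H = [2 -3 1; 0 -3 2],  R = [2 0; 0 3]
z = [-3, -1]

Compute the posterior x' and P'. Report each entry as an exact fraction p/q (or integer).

x̄ = F·x = [-4, 4, -11]
P̄ = F·P·Fᵀ + Q = [52 12 33; 12 16 0; 33 0 37]
y = z − H·x̄ = [28, 33]
S = H·P̄·Hᵀ + R = [379 278; 278 295]
K = P̄·Hᵀ·S⁻¹ = [21455/34521 -16708/34521; 2088/11507 -3840/11507; 3271/11507 -196/11507]
x' = x̄ + K·y = [-88708/34521, -22228/11507, -41457/11507]
P' = (I − K·H)·P̄ = [129377/34521 42396/11507 55240/11507; 42396/11507 49904/11507 69096/11507; 55240/11507 69096/11507 103350/11507]

x' = [-88708/34521, -22228/11507, -41457/11507]
P' = [129377/34521 42396/11507 55240/11507; 42396/11507 49904/11507 69096/11507; 55240/11507 69096/11507 103350/11507]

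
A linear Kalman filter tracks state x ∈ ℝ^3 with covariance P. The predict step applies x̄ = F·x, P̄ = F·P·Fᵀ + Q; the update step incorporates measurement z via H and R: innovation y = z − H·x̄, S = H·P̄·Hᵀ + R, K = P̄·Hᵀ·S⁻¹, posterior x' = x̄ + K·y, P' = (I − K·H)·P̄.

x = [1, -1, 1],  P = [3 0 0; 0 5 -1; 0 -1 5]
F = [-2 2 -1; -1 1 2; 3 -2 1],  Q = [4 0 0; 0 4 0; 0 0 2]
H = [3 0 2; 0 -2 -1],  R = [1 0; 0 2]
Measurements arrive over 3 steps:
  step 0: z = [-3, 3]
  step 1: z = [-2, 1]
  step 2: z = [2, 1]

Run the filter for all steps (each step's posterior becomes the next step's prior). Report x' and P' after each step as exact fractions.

step 0: x' = [-34088/9991, -32463/9991, 36285/9991], P' = [180635/9991 132514/9991 -268554/9991; 132514/9991 102716/9991 -198218/9991; -268554/9991 -198218/9991 401694/9991]
step 1: x' = [-93144343/140915933, -67573999/140915933, -2715519/140915933], P' = [935176286/422747799 662917852/422747799 -1341636700/422747799; 662917852/422747799 705305702/422747799 -1002115850/422747799; -1341636700/422747799 -1002115850/422747799 2024516090/422747799]
step 2: x' = [516418717413/413785463092, -6882837874/103446365773, -371936363085/413785463092], P' = [1376682879935/620678194638 161602341454/103446365773 -658115306857/206892731546; 161602341454/103446365773 170574036172/103446365773 -244085728996/103446365773; -658115306857/206892731546 -244085728996/103446365773 992586387933/206892731546]

step 0: x̄ = F·x = [-5, 0, 6]
step 0: P̄ = F·P·Fᵀ + Q = [45 3 -47; 3 28 -6; -47 -6 58]
step 0: y = z − H·x̄ = [0, 9]
step 0: S = H·P̄·Hᵀ + R = [74 31; 31 148]
step 0: K = P̄·Hᵀ·S⁻¹ = [4797/9991 1763/9991; 1106/9991 -3607/9991; -2274/9991 -2629/9991]
step 0: x' = x̄ + K·y = [-34088/9991, -32463/9991, 36285/9991]
step 0: P' = (I − K·H)·P̄ = [180635/9991 132514/9991 -268554/9991; 132514/9991 102716/9991 -198218/9991; -268554/9991 -198218/9991 401694/9991]
step 1: x̄ = F·x = [-33035/9991, 74195/9991, -1053/9991]
step 1: P̄ = F·P·Fᵀ + Q = [233606/9991 -555734/9991 -21330/9991; -555734/9991 1946407/9991 -29495/9991; -21330/9991 -29495/9991 49635/9991]
step 1: y = z − H·x̄ = [81229/9991, 157328/9991]
step 1: S = H·P̄·Hᵀ + R = [2055025/9991 3417104/9991; 3417104/9991 7737265/9991]
step 1: K = P̄·Hᵀ·S⁻¹ = [122255458/422747799 7900498/422747799; -15478144/422747799 -204247777/422747799; 24122080/422747799 -10142195/422747799]
step 1: x' = x̄ + K·y = [-93144343/140915933, -67573999/140915933, -2715519/140915933]
step 1: P' = (I − K·H)·P̄ = [935176286/422747799 662917852/422747799 -1341636700/422747799; 662917852/422747799 705305702/422747799 -1002115850/422747799; -1341636700/422747799 -1002115850/422747799 2024516090/422747799]
step 2: x̄ = F·x = [53856207/140915933, 20139306/140915933, -147000550/140915933]
step 2: P̄ = F·P·Fᵀ + Q = [3616009022/422747799 -800392354/140915933 -375965998/140915933; -800392354/140915933 3820595080/140915933 -184784924/140915933; -375965998/140915933 -184784924/140915933 703816682/140915933]
step 2: y = z − H·x̄ = [414264345/140915933, 34193995/140915933]
step 2: S = H·P̄·Hᵀ + R = [9292617751/140915933 5261758450/140915933; 5261758450/140915933 15528889172/140915933]
step 2: K = P̄·Hᵀ·S⁻¹ = [60452266221/206892731546 11705941041/413785463092; -3364433630/103446365773 -48531171674/103446365773; 10826855295/206892731546 -16243471949/413785463092]
step 2: x' = x̄ + K·y = [516418717413/413785463092, -6882837874/103446365773, -371936363085/413785463092]
step 2: P' = (I − K·H)·P̄ = [1376682879935/620678194638 161602341454/103446365773 -658115306857/206892731546; 161602341454/103446365773 170574036172/103446365773 -244085728996/103446365773; -658115306857/206892731546 -244085728996/103446365773 992586387933/206892731546]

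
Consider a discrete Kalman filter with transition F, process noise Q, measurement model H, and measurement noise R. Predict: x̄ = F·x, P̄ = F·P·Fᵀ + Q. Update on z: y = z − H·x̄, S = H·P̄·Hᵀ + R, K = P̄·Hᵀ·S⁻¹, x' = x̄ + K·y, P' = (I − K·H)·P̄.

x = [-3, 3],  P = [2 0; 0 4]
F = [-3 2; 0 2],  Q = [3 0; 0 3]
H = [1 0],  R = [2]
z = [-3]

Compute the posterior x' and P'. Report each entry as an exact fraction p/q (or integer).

x' = [-27/13, -18/13]
P' = [74/39 32/39; 32/39 485/39]

x̄ = F·x = [15, 6]
P̄ = F·P·Fᵀ + Q = [37 16; 16 19]
y = z − H·x̄ = [-18]
S = H·P̄·Hᵀ + R = [39]
K = P̄·Hᵀ·S⁻¹ = [37/39; 16/39]
x' = x̄ + K·y = [-27/13, -18/13]
P' = (I − K·H)·P̄ = [74/39 32/39; 32/39 485/39]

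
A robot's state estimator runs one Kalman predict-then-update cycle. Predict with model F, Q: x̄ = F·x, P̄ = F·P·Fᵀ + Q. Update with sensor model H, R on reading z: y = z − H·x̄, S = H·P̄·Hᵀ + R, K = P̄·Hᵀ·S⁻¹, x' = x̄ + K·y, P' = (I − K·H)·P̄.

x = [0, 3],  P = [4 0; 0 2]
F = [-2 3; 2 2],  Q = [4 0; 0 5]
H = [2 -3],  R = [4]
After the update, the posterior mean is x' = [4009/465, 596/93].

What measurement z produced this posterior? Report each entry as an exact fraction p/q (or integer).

x̄ = F·x = [9, 6]
P̄ = F·P·Fᵀ + Q = [38 -4; -4 29]
S = H·P̄·Hᵀ + R = [465]
K = P̄·Hᵀ·S⁻¹ = [88/465; -19/93]
x' − x̄ = [-176/465, 38/93] = K·y
y = (KᵀK)⁻¹·Kᵀ·(x' − x̄) = [-2]
z = y + H·x̄ = [-2] + [0] = [-2]

z = [-2]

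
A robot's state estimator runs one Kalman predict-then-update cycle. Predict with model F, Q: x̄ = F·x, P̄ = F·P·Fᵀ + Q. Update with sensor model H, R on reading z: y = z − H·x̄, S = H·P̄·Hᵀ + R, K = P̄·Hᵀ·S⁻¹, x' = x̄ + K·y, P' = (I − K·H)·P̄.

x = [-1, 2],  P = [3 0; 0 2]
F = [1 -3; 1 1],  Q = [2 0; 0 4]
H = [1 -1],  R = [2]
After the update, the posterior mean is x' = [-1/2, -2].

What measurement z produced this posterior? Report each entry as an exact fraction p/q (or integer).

x̄ = F·x = [-7, 1]
P̄ = F·P·Fᵀ + Q = [23 -3; -3 9]
S = H·P̄·Hᵀ + R = [40]
K = P̄·Hᵀ·S⁻¹ = [13/20; -3/10]
x' − x̄ = [13/2, -3] = K·y
y = (KᵀK)⁻¹·Kᵀ·(x' − x̄) = [10]
z = y + H·x̄ = [10] + [-8] = [2]

z = [2]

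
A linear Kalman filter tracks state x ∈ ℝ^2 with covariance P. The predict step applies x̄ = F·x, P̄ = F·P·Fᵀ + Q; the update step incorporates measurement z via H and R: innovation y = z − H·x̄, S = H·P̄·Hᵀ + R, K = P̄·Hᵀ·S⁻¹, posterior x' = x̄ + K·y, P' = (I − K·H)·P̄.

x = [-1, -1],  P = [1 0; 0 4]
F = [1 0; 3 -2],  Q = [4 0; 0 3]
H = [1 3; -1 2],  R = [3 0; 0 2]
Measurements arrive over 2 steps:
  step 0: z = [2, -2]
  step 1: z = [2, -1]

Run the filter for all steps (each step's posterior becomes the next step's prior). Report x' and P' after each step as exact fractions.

step 0: x' = [974/691, 7/2073], P' = [660/691 3/691; 3/691 823/4146]
step 1: x' = [537521/447076, 34701/127736], P' = [419529/447076 1269/127736; 1269/127736 7169/36496]

step 0: x̄ = F·x = [-1, -1]
step 0: P̄ = F·P·Fᵀ + Q = [5 3; 3 28]
step 0: y = z − H·x̄ = [6, -1]
step 0: S = H·P̄·Hᵀ + R = [278 160; 160 107]
step 0: K = P̄·Hᵀ·S⁻¹ = [223/691 -327/691; 829/4146 407/2073]
step 0: x' = x̄ + K·y = [974/691, 7/2073]
step 0: P' = (I − K·H)·P̄ = [660/691 3/691; 3/691 823/4146]
step 1: x̄ = F·x = [974/691, 8752/2073]
step 1: P̄ = F·P·Fᵀ + Q = [3424/691 1974/691; 1974/691 25577/2073]
step 1: y = z − H·x̄ = [-8344/691, -16655/2073]
step 1: S = H·P̄·Hᵀ + R = [94072/691 45756/691; 45756/691 93038/2073]
step 1: K = P̄·Hᵀ·S⁻¹ = [288569/894152 -205323/447076; 51029/255472 24457/127736]
step 1: x' = x̄ + K·y = [537521/447076, 34701/127736]
step 1: P' = (I − K·H)·P̄ = [419529/447076 1269/127736; 1269/127736 7169/36496]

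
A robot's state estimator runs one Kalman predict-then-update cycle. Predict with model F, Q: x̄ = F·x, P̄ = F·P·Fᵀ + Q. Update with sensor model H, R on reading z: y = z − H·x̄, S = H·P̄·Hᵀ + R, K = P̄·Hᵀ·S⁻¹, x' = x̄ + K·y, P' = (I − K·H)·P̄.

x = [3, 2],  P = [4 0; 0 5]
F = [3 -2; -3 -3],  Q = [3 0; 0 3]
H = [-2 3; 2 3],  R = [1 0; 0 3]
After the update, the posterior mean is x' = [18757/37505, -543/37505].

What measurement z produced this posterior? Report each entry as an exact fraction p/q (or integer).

x̄ = F·x = [5, -15]
P̄ = F·P·Fᵀ + Q = [59 -6; -6 84]
S = H·P̄·Hᵀ + R = [1065 520; 520 923]
K = P̄·Hᵀ·S⁻¹ = [-13656/54815 35444/142519; 9144/54815 23664/142519]
x' − x̄ = [-168768/37505, 562032/37505] = K·y
y = (KᵀK)⁻¹·Kᵀ·(x' − x̄) = [54, 36]
z = y + H·x̄ = [54, 36] + [-55, -35] = [-1, 1]

z = [-1, 1]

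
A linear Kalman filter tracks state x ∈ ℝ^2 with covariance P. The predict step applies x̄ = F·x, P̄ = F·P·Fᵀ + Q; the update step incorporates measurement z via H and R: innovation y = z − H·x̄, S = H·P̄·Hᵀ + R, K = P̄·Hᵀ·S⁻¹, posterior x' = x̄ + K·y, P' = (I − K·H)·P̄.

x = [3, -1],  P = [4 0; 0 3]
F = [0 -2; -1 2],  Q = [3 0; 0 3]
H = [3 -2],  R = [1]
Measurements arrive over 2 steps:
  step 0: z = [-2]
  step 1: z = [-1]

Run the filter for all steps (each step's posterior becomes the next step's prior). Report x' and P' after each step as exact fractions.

step 0: x̄ = F·x = [2, -5]
step 0: P̄ = F·P·Fᵀ + Q = [15 -12; -12 19]
step 0: y = z − H·x̄ = [-18]
step 0: S = H·P̄·Hᵀ + R = [356]
step 0: K = P̄·Hᵀ·S⁻¹ = [69/356; -37/178]
step 0: x' = x̄ + K·y = [-265/178, -112/89]
step 0: P' = (I − K·H)·P̄ = [579/356 417/178; 417/178 322/89]
step 1: x̄ = F·x = [224/89, -183/178]
step 1: P̄ = F·P·Fᵀ + Q = [1555/89 -871/89; -871/89 3463/356]
step 1: y = z − H·x̄ = [-944/89]
step 1: S = H·P̄·Hᵀ + R = [27999/89]
step 1: K = P̄·Hᵀ·S⁻¹ = [6407/27999; -8689/55998]
step 1: x' = x̄ + K·y = [2512/27999, 34591/55998]
step 1: P' = (I − K·H)·P̄ = [27964/27999 77485/55998; 77485/55998 60286/27999]

step 0: x' = [-265/178, -112/89], P' = [579/356 417/178; 417/178 322/89]
step 1: x' = [2512/27999, 34591/55998], P' = [27964/27999 77485/55998; 77485/55998 60286/27999]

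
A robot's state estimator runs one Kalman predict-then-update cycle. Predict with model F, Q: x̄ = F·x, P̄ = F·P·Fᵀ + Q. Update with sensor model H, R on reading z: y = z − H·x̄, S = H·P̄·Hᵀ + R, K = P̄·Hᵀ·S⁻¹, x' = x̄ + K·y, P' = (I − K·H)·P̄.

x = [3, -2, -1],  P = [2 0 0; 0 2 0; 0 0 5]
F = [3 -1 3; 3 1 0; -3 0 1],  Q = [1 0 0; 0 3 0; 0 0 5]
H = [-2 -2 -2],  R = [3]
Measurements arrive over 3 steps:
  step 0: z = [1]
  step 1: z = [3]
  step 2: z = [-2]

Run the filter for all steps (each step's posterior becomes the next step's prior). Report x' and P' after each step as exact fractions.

step 0: x' = [1710/431, 2555/431, -4464/431], P' = [3482/431 260/431 -3505/431; 260/431 8149/431 -8346/431; -3505/431 -8346/431 11872/431]
step 1: x' = [743873/565489, 5370841/565489, -6999186/565489], P' = [8700832/565489 8159218/565489 -16460354/565489; 8159218/565489 39154784/565489 -47440101/565489; -16460354/565489 -47440101/565489 64050005/565489]
step 2: x' = [2415617732/2854290359, -14298921412/2854290359, 14658602197/2854290359], P' = [51708807968/2854290359 65968593509/2854290359 -115676136418/2854290359; 65968593509/2854290359 282827887093/2854290359 -349644889731/2854290359; -115676136418/2854290359 -349644889731/2854290359 466307615638/2854290359]

step 0: x̄ = F·x = [8, 7, -10]
step 0: P̄ = F·P·Fᵀ + Q = [66 16 -3; 16 23 -18; -3 -18 28]
step 0: y = z − H·x̄ = [11]
step 0: S = H·P̄·Hᵀ + R = [431]
step 0: K = P̄·Hᵀ·S⁻¹ = [-158/431; -42/431; -14/431]
step 0: x' = x̄ + K·y = [1710/431, 2555/431, -4464/431]
step 0: P' = (I − K·H)·P̄ = [3482/431 260/431 -3505/431; 260/431 8149/431 -8346/431; -3505/431 -8346/431 11872/431]
step 1: x̄ = F·x = [-10817/431, 7685/431, -9594/431]
step 1: P̄ = F·P·Fᵀ + Q = [132192/431 -33394/431 34434/431; -33394/431 42340/431 -50979/431; 34434/431 -50979/431 66395/431]
step 1: y = z − H·x̄ = [-24159/431]
step 1: S = H·P̄·Hᵀ + R = [565489/431]
step 1: K = P̄·Hᵀ·S⁻¹ = [-266464/565489; 84066/565489; -99700/565489]
step 1: x' = x̄ + K·y = [743873/565489, 5370841/565489, -6999186/565489]
step 1: P' = (I − K·H)·P̄ = [8700832/565489 8159218/565489 -16460354/565489; 8159218/565489 39154784/565489 -47440101/565489; -16460354/565489 -47440101/565489 64050005/565489]
step 2: x̄ = F·x = [-24136780/565489, 7602460/565489, -9230805/565489]
step 2: P̄ = F·P·Fᵀ + Q = [633876732/565489 -251310785/565489 284522406/565489; -251310785/565489 168114047/565489 -199606305/565489; 284522406/565489 -199606305/565489 243947062/565489]
step 2: y = z − H·x̄ = [-52661228/565489]
step 2: S = H·P̄·Hᵀ + R = [2854290359/565489]
step 2: K = P̄·Hᵀ·S⁻¹ = [-1334176706/2854290359; 565606086/2854290359; -657726326/2854290359]
step 2: x' = x̄ + K·y = [2415617732/2854290359, -14298921412/2854290359, 14658602197/2854290359]
step 2: P' = (I − K·H)·P̄ = [51708807968/2854290359 65968593509/2854290359 -115676136418/2854290359; 65968593509/2854290359 282827887093/2854290359 -349644889731/2854290359; -115676136418/2854290359 -349644889731/2854290359 466307615638/2854290359]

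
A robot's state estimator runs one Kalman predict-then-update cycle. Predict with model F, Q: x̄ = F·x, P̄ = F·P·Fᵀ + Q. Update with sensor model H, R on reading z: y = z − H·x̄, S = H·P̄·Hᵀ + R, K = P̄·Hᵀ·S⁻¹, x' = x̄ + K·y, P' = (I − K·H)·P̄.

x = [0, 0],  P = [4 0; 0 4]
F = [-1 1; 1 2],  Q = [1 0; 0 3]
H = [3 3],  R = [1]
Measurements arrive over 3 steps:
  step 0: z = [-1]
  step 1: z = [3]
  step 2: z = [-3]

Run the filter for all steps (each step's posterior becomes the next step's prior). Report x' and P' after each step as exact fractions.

step 0: x' = [-39/361, -81/361], P' = [1728/361 -1715/361; -1715/361 1742/361]
step 1: x' = [143634/154459, 10221/154459], P' = [235303/154459 -224571/154459; -224571/154459 230961/154459]
step 2: x' = [-18751089/12211412, 3316119/6105706], P' = [34356365/24422824 -16417655/12211412; -16417655/12211412 8502685/6105706]

step 0: x̄ = F·x = [0, 0]
step 0: P̄ = F·P·Fᵀ + Q = [9 4; 4 23]
step 0: y = z − H·x̄ = [-1]
step 0: S = H·P̄·Hᵀ + R = [361]
step 0: K = P̄·Hᵀ·S⁻¹ = [39/361; 81/361]
step 0: x' = x̄ + K·y = [-39/361, -81/361]
step 0: P' = (I − K·H)·P̄ = [1728/361 -1715/361; -1715/361 1742/361]
step 1: x̄ = F·x = [-42/361, -201/361]
step 1: P̄ = F·P·Fᵀ + Q = [7261/361 3471/361; 3471/361 2919/361]
step 1: y = z − H·x̄ = [1812/361]
step 1: S = H·P̄·Hᵀ + R = [154459/361]
step 1: K = P̄·Hᵀ·S⁻¹ = [32196/154459; 19170/154459]
step 1: x' = x̄ + K·y = [143634/154459, 10221/154459]
step 1: P' = (I − K·H)·P̄ = [235303/154459 -224571/154459; -224571/154459 230961/154459]
step 2: x̄ = F·x = [-133413/154459, 164076/154459]
step 2: P̄ = F·P·Fᵀ + Q = [1069865/154459 451190/154459; 451190/154459 724240/154459]
step 2: y = z − H·x̄ = [-555366/154459]
step 2: S = H·P̄·Hᵀ + R = [24422824/154459]
step 2: K = P̄·Hᵀ·S⁻¹ = [4563165/24422824; 1763145/12211412]
step 2: x' = x̄ + K·y = [-18751089/12211412, 3316119/6105706]
step 2: P' = (I − K·H)·P̄ = [34356365/24422824 -16417655/12211412; -16417655/12211412 8502685/6105706]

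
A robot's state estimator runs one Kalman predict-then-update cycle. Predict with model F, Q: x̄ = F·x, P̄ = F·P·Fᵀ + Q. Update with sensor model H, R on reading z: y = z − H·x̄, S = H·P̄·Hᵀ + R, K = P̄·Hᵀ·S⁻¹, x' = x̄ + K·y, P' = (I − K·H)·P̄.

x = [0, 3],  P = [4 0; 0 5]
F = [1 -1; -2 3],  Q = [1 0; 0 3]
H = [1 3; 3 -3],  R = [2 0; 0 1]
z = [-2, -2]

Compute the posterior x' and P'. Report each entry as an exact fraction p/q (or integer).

x' = [-7774/9297, -1990/9297]
P' = [3017/18594 1619/18594; 1619/18594 2237/18594]

x̄ = F·x = [-3, 9]
P̄ = F·P·Fᵀ + Q = [10 -23; -23 64]
y = z − H·x̄ = [-26, 34]
S = H·P̄·Hᵀ + R = [450 -684; -684 1081]
K = P̄·Hᵀ·S⁻¹ = [3937/18594 233/1033; 4165/18594 -103/1033]
x' = x̄ + K·y = [-7774/9297, -1990/9297]
P' = (I − K·H)·P̄ = [3017/18594 1619/18594; 1619/18594 2237/18594]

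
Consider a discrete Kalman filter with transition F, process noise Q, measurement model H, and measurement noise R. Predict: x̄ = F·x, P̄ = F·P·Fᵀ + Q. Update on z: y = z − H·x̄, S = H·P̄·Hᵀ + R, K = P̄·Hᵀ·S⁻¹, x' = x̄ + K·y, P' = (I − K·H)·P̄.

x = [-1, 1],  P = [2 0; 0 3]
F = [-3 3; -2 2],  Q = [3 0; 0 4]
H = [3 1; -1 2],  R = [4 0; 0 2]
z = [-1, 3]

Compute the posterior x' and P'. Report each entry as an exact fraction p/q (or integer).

x' = [-2130/3431, 3611/3431]
P' = [1230/3431 186/3431; 186/3431 1434/3431]

x̄ = F·x = [6, 4]
P̄ = F·P·Fᵀ + Q = [48 30; 30 24]
y = z − H·x̄ = [-23, 1]
S = H·P̄·Hᵀ + R = [640 54; 54 26]
K = P̄·Hᵀ·S⁻¹ = [969/3431 -429/3431; 498/3431 1341/3431]
x' = x̄ + K·y = [-2130/3431, 3611/3431]
P' = (I − K·H)·P̄ = [1230/3431 186/3431; 186/3431 1434/3431]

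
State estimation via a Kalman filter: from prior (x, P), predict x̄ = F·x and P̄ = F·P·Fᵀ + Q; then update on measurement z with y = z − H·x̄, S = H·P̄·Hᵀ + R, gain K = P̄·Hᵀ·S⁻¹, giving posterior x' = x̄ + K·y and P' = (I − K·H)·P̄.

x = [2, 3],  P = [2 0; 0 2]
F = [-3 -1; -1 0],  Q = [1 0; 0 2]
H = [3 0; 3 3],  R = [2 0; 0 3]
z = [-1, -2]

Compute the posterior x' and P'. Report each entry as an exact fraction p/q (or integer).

x̄ = F·x = [-9, -2]
P̄ = F·P·Fᵀ + Q = [21 6; 6 4]
y = z − H·x̄ = [26, 31]
S = H·P̄·Hᵀ + R = [191 243; 243 336]
K = P̄·Hᵀ·S⁻¹ = [495/1709 54/1709; -414/1709 452/1709]
x' = x̄ + K·y = [-837/1709, -170/1709]
P' = (I − K·H)·P̄ = [330/1709 -276/1709; -276/1709 728/1709]

x' = [-837/1709, -170/1709]
P' = [330/1709 -276/1709; -276/1709 728/1709]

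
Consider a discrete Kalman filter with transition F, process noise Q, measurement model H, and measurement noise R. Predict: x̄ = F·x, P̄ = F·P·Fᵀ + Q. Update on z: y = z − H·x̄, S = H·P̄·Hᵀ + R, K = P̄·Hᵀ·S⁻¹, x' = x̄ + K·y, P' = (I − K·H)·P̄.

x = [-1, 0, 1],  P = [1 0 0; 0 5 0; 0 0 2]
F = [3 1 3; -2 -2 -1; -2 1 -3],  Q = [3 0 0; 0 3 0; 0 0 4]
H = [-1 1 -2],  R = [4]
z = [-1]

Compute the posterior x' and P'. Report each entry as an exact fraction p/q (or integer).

x̄ = F·x = [0, 1, -1]
P̄ = F·P·Fᵀ + Q = [35 -22 -19; -22 29 0; -19 0 31]
y = z − H·x̄ = [-4]
S = H·P̄·Hᵀ + R = [160]
K = P̄·Hᵀ·S⁻¹ = [-19/160; 51/160; -43/160]
x' = x̄ + K·y = [19/40, -11/40, 3/40]
P' = (I − K·H)·P̄ = [5239/160 -2551/160 -3857/160; -2551/160 2039/160 2193/160; -3857/160 2193/160 3111/160]

x' = [19/40, -11/40, 3/40]
P' = [5239/160 -2551/160 -3857/160; -2551/160 2039/160 2193/160; -3857/160 2193/160 3111/160]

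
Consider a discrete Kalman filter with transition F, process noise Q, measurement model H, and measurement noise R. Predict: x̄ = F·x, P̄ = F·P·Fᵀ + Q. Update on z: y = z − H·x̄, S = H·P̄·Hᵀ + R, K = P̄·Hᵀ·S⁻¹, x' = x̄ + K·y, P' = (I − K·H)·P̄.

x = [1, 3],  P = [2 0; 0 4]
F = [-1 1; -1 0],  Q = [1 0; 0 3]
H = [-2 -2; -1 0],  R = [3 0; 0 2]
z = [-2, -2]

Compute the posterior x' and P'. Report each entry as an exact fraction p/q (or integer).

x' = [2, -1]
P' = [290/279 -236/279; -236/279 371/279]

x̄ = F·x = [2, -1]
P̄ = F·P·Fᵀ + Q = [7 2; 2 5]
y = z − H·x̄ = [0, 0]
S = H·P̄·Hᵀ + R = [67 18; 18 9]
K = P̄·Hᵀ·S⁻¹ = [-4/31 -145/279; -10/31 118/279]
x' = x̄ + K·y = [2, -1]
P' = (I − K·H)·P̄ = [290/279 -236/279; -236/279 371/279]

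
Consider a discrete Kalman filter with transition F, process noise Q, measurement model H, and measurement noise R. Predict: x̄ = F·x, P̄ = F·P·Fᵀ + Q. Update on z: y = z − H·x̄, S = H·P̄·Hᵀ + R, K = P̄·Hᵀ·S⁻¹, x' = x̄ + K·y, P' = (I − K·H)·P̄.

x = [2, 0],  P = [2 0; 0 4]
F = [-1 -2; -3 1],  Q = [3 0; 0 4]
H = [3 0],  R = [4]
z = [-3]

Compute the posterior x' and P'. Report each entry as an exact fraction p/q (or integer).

x' = [-197/193, -1176/193]
P' = [84/193 -8/193; -8/193 4982/193]

x̄ = F·x = [-2, -6]
P̄ = F·P·Fᵀ + Q = [21 -2; -2 26]
y = z − H·x̄ = [3]
S = H·P̄·Hᵀ + R = [193]
K = P̄·Hᵀ·S⁻¹ = [63/193; -6/193]
x' = x̄ + K·y = [-197/193, -1176/193]
P' = (I − K·H)·P̄ = [84/193 -8/193; -8/193 4982/193]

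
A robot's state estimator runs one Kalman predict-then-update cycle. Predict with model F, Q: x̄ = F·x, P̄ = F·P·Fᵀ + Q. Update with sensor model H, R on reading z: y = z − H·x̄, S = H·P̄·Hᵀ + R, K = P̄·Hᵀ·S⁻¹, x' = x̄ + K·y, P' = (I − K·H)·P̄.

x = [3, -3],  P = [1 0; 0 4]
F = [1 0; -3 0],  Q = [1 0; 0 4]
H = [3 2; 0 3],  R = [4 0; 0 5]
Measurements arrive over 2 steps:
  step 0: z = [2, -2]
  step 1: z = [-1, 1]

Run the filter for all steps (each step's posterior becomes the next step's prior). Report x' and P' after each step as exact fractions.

step 0: x̄ = F·x = [3, -9]
step 0: P̄ = F·P·Fᵀ + Q = [2 -3; -3 13]
step 0: y = z − H·x̄ = [11, 25]
step 0: S = H·P̄·Hᵀ + R = [38 51; 51 122]
step 0: K = P̄·Hᵀ·S⁻¹ = [459/2035 -342/2035; 17/407 123/407]
step 0: x' = x̄ + K·y = [2604/2035, -401/407]
step 0: P' = (I − K·H)·P̄ = [992/2035 -114/407; -114/407 205/407]
step 1: x̄ = F·x = [2604/2035, -7812/2035]
step 1: P̄ = F·P·Fᵀ + Q = [3027/2035 -2976/2035; -2976/2035 17068/2035]
step 1: y = z − H·x̄ = [5777/2035, 25471/2035]
step 1: S = H·P̄·Hᵀ + R = [67943/2035 75624/2035; 75624/2035 163787/2035]
step 1: K = P̄·Hᵀ·S⁻¹ = [583617/2658079 -414360/2658079; 126040/2658079 772788/2658079]
step 1: x' = x̄ + K·y = [-128241/2658079, -173512/2658079]
step 1: P' = (I − K·H)·P̄ = [1238556/2658079 -690600/2658079; -690600/2658079 1287980/2658079]

step 0: x' = [2604/2035, -401/407], P' = [992/2035 -114/407; -114/407 205/407]
step 1: x' = [-128241/2658079, -173512/2658079], P' = [1238556/2658079 -690600/2658079; -690600/2658079 1287980/2658079]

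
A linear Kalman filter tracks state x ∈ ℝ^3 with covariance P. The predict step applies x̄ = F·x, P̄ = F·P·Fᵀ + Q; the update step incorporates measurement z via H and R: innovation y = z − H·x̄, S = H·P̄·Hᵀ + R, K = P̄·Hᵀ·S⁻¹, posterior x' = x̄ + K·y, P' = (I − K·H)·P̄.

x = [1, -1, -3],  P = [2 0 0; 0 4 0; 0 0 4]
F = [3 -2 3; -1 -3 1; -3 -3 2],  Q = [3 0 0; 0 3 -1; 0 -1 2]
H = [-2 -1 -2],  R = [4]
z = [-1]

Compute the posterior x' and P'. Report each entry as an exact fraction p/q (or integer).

x' = [452/1185, 3281/1185, -1544/1185]
P' = [30809/1185 -12358/1185 -24158/1185; -12358/1185 12116/1185 6706/1185; -24158/1185 6706/1185 21311/1185]

x̄ = F·x = [-4, -1, -6]
P̄ = F·P·Fᵀ + Q = [73 30 30; 30 45 49; 30 49 72]
y = z − H·x̄ = [-22]
S = H·P̄·Hᵀ + R = [1185]
K = P̄·Hᵀ·S⁻¹ = [-236/1185; -203/1185; -253/1185]
x' = x̄ + K·y = [452/1185, 3281/1185, -1544/1185]
P' = (I − K·H)·P̄ = [30809/1185 -12358/1185 -24158/1185; -12358/1185 12116/1185 6706/1185; -24158/1185 6706/1185 21311/1185]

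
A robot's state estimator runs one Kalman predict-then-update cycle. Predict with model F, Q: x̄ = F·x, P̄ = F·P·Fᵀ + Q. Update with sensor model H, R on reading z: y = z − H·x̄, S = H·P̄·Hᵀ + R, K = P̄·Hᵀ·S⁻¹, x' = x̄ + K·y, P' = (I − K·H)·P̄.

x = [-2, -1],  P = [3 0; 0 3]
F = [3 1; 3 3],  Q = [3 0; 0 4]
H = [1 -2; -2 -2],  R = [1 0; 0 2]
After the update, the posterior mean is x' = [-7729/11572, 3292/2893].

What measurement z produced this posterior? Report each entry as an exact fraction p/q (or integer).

z = [-3, -1]

x̄ = F·x = [-7, -9]
P̄ = F·P·Fᵀ + Q = [33 36; 36 58]
S = H·P̄·Hᵀ + R = [122 238; 238 654]
K = P̄·Hᵀ·S⁻¹ = [3669/11572 -3777/11572; -947/2893 -487/2893]
x' − x̄ = [73275/11572, 29329/2893] = K·y
y = (KᵀK)⁻¹·Kᵀ·(x' − x̄) = [-14, -33]
z = y + H·x̄ = [-14, -33] + [11, 32] = [-3, -1]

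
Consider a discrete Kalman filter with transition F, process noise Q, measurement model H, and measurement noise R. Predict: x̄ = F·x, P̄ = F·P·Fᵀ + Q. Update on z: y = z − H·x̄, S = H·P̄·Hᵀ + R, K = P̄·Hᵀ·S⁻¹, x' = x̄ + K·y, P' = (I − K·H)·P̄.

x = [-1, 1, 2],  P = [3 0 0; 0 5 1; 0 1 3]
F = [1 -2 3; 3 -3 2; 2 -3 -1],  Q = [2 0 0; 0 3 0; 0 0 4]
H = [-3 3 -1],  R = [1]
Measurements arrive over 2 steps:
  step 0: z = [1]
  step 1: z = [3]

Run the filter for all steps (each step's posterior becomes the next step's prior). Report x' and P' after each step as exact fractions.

step 0: x̄ = F·x = [3, -2, -7]
step 0: P̄ = F·P·Fᵀ + Q = [40 44 20; 44 75 54; 20 54 70]
step 0: y = z − H·x̄ = [9]
step 0: S = H·P̄·Hᵀ + R = [110]
step 0: K = P̄·Hᵀ·S⁻¹ = [-4/55; 39/110; 16/55]
step 0: x' = x̄ + K·y = [129/55, 131/110, -241/55]
step 0: P' = (I − K·H)·P̄ = [2168/55 2576/55 1228/55; 2576/55 6729/110 2346/55; 1228/55 2346/55 3338/55]
step 1: x̄ = F·x = [-145/11, -53/10, 11/2]
step 1: P̄ = F·P·Fᵀ + Q = [2938/11 119 -251; 119 641/10 -285/2; -251 -285/2 755/2]
step 1: y = z − H·x̄ = [-833/55]
step 1: S = H·P̄·Hᵀ + R = [31142/55]
step 1: K = P̄·Hᵀ·S⁻¹ = [-5315/15571; -1221/31142; -1430/15571]
step 1: x' = x̄ + K·y = [-124756/15571, -73280/15571, 214597/31142]
step 1: P' = (I − K·H)·P̄ = [3131628/15571 1734956/15571 -4184701/15571; 1734956/15571 984548/15571 -4501227/31142; -4184701/15571 -4501227/31142 11607385/31142]

step 0: x' = [129/55, 131/110, -241/55], P' = [2168/55 2576/55 1228/55; 2576/55 6729/110 2346/55; 1228/55 2346/55 3338/55]
step 1: x' = [-124756/15571, -73280/15571, 214597/31142], P' = [3131628/15571 1734956/15571 -4184701/15571; 1734956/15571 984548/15571 -4501227/31142; -4184701/15571 -4501227/31142 11607385/31142]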